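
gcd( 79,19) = 1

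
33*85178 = 2810874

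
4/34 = 2/17 = 0.12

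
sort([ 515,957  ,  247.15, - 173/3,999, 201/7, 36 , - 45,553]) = [ - 173/3, - 45 , 201/7,36,247.15,515,553, 957,999]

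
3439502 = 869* 3958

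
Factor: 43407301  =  7^1*6201043^1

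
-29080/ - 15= 1938 + 2/3 = 1938.67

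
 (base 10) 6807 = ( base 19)IG5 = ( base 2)1101010010111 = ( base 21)F93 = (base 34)5u7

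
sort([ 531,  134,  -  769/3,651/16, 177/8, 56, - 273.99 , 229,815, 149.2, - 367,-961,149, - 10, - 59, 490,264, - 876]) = [  -  961, - 876,  -  367, - 273.99, - 769/3, - 59, - 10,177/8 , 651/16, 56, 134,149, 149.2,229, 264 , 490,  531,815]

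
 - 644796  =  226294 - 871090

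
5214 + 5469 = 10683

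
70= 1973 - 1903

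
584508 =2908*201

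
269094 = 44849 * 6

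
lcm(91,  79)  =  7189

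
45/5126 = 45/5126 = 0.01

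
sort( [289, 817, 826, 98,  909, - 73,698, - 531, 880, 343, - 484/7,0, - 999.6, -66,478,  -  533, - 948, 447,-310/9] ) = [ - 999.6, - 948, - 533, - 531  , - 73, - 484/7, - 66,  -  310/9, 0, 98, 289, 343,447, 478, 698,817 , 826,880, 909]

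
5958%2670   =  618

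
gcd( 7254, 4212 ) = 234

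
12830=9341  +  3489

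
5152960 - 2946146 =2206814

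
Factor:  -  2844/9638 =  - 18/61 = -2^1 * 3^2 *61^( - 1) 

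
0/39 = 0 = 0.00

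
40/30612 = 10/7653=0.00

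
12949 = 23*563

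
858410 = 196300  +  662110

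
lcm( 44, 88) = 88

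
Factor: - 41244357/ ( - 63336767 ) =3^1*7^1*11^1*13^( - 1) * 61^1*2927^1*4872059^( - 1)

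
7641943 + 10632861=18274804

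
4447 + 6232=10679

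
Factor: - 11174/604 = -37/2 =-  2^( - 1) * 37^1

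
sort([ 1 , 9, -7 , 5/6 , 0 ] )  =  [ - 7,0, 5/6,1,9]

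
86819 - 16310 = 70509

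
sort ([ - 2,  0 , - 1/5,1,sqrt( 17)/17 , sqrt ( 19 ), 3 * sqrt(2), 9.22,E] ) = [ - 2,-1/5,0,  sqrt( 17)/17,  1,E, 3*sqrt(2),  sqrt( 19),9.22]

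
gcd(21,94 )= 1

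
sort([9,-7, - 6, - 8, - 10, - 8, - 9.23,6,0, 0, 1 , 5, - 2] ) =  [ - 10, - 9.23, - 8,-8,  -  7 , -6, - 2,0,0,1,5, 6,9 ]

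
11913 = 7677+4236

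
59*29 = 1711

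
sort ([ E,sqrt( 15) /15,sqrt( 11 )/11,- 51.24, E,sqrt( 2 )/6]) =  [-51.24,sqrt (2) /6,sqrt(15) /15,  sqrt ( 11 ) /11,E , E]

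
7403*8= 59224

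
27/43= 27/43 = 0.63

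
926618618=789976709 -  - 136641909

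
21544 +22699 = 44243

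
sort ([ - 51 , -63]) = [ - 63, - 51]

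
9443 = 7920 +1523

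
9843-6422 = 3421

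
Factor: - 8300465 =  - 5^1* 73^1*22741^1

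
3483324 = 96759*36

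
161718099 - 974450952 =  - 812732853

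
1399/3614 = 1399/3614=0.39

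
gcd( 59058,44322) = 6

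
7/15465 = 7/15465 = 0.00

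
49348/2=24674 =24674.00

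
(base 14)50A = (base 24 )1H6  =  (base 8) 1736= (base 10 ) 990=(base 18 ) 310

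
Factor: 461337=3^1 * 103^1*1493^1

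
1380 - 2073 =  - 693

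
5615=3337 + 2278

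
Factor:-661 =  - 661^1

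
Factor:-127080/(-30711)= 2^3*3^1*5^1*29^ (-1) = 120/29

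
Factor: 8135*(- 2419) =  - 19678565=- 5^1*41^1*59^1*1627^1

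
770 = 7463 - 6693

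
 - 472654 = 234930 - 707584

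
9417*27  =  254259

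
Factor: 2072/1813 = 8/7 = 2^3*7^(-1 )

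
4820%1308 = 896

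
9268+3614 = 12882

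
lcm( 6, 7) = 42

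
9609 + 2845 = 12454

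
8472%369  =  354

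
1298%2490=1298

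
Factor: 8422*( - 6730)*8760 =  - 496517325600 = - 2^5 * 3^1*5^2  *73^1*673^1*4211^1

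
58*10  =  580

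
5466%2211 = 1044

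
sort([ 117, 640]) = [117, 640]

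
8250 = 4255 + 3995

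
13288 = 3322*4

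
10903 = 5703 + 5200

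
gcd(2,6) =2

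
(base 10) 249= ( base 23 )AJ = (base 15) 119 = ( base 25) 9o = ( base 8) 371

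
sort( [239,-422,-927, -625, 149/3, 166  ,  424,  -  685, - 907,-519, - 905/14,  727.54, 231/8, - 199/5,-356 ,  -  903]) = [-927,-907, - 903,-685, - 625, - 519, - 422, -356 , - 905/14, - 199/5, 231/8, 149/3, 166, 239,  424 , 727.54 ] 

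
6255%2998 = 259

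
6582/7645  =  6582/7645 = 0.86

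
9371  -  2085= 7286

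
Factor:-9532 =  - 2^2*2383^1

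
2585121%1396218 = 1188903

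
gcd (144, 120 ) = 24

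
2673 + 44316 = 46989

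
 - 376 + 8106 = 7730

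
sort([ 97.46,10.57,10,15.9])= [ 10,10.57,15.9,97.46] 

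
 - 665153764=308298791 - 973452555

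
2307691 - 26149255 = - 23841564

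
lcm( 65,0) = 0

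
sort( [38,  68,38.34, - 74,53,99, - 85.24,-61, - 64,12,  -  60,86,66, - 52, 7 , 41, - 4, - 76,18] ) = [- 85.24, -76 , - 74 ,-64 , - 61,-60,-52, - 4, 7, 12,18, 38,38.34,41,53 , 66,68,86,  99 ] 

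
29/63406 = 29/63406 = 0.00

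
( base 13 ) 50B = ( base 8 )1530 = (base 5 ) 11411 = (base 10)856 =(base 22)1gk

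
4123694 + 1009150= 5132844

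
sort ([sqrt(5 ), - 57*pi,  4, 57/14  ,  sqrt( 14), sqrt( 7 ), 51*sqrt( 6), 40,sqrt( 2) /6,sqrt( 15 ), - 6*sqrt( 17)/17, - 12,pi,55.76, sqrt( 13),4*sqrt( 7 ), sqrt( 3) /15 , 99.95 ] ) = [ - 57* pi, - 12,- 6*sqrt ( 17) /17 , sqrt(3)/15, sqrt( 2)/6,sqrt( 5 ), sqrt(7 ), pi, sqrt(13), sqrt(14), sqrt ( 15),4, 57/14,4*sqrt( 7 ), 40,  55.76, 99.95,51*sqrt( 6)] 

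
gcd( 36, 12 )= 12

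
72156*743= 53611908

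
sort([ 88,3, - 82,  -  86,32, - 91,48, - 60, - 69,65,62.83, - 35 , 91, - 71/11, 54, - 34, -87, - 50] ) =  [  -  91, - 87, - 86, - 82, - 69,-60, - 50, - 35, - 34, - 71/11, 3,32 , 48,54,62.83,65,88,91]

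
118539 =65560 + 52979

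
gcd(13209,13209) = 13209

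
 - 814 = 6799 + -7613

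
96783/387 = 250 + 11/129 =250.09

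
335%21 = 20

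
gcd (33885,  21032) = 1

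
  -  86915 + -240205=-327120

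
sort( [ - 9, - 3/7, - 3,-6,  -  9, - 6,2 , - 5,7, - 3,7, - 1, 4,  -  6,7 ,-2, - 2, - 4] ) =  [-9, - 9,-6, - 6, - 6, - 5, - 4, - 3 , - 3, - 2, - 2, - 1,-3/7, 2,4,7,7, 7 ] 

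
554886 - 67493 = 487393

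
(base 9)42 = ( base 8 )46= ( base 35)13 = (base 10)38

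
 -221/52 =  - 5 + 3/4 = - 4.25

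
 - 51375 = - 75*685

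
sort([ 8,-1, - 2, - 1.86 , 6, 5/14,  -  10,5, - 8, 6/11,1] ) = [ - 10,  -  8, - 2, -1.86,-1, 5/14, 6/11 , 1, 5,6,8 ] 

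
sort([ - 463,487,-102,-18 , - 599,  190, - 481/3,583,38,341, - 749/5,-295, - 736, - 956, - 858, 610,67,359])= [ - 956, - 858, - 736, - 599, - 463, - 295, - 481/3, - 749/5, - 102 , - 18,38,67,190,341,359,487,583,610]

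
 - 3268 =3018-6286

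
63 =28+35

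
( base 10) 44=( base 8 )54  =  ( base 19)26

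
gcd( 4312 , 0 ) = 4312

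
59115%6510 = 525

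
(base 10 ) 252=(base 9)310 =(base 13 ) 165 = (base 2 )11111100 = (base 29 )8K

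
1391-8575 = -7184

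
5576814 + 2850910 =8427724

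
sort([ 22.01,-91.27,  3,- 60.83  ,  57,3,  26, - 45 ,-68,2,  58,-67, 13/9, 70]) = [ - 91.27,-68,-67, - 60.83, - 45, 13/9 , 2,3, 3, 22.01,26,57,  58,70 ]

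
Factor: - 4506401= - 19^1 * 237179^1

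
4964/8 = 1241/2 = 620.50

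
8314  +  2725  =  11039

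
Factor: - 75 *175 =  - 3^1 * 5^4 * 7^1  =  -13125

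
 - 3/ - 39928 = 3/39928 = 0.00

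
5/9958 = 5/9958 = 0.00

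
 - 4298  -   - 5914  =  1616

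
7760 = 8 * 970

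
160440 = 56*2865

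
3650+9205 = 12855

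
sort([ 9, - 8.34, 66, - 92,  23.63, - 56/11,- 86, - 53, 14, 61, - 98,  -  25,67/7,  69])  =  [-98, - 92, - 86, - 53, - 25, - 8.34, - 56/11,9, 67/7, 14, 23.63, 61,66,  69]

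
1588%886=702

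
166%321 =166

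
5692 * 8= 45536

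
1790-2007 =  - 217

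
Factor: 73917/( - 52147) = -3^2*43^1*191^1*52147^ ( - 1 ) 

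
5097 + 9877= 14974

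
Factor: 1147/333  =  3^( -2)*31^1 = 31/9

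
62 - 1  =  61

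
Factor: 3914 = 2^1*19^1  *  103^1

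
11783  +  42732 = 54515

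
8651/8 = 8651/8=1081.38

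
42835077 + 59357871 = 102192948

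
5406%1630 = 516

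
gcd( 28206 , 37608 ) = 9402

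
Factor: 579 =3^1*193^1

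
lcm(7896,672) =31584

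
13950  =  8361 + 5589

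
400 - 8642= - 8242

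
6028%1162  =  218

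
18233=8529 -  - 9704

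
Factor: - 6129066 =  - 2^1*3^1*139^1*7349^1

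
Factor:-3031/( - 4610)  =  2^(  -  1 )*5^( - 1)*7^1*433^1*461^(  -  1)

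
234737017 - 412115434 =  - 177378417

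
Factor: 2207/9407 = 23^(-1)*409^( - 1 )*2207^1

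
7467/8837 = 7467/8837=   0.84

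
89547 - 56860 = 32687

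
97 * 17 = 1649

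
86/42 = 2+1/21 = 2.05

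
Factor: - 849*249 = -211401 = - 3^2*83^1*283^1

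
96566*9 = 869094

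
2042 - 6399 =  - 4357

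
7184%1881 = 1541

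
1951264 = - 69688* ( - 28) 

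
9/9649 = 9/9649 = 0.00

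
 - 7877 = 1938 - 9815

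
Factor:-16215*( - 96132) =1558780380= 2^2*3^2*5^1*23^1 *47^1*8011^1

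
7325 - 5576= 1749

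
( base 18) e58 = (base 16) 121A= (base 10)4634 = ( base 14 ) 1990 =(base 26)6M6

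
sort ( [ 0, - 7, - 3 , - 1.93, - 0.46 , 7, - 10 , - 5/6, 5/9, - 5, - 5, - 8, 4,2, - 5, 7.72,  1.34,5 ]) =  [  -  10 , - 8,  -  7,  -  5,-5, - 5, - 3, - 1.93, - 5/6 , - 0.46,  0,5/9,1.34,2, 4,  5  ,  7,7.72] 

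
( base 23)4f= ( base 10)107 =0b1101011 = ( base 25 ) 47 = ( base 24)4B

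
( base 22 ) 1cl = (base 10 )769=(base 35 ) ly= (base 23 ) 1AA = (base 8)1401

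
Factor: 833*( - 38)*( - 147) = 2^1*3^1*7^4*17^1*19^1 = 4653138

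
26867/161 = 166+141/161 = 166.88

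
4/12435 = 4/12435  =  0.00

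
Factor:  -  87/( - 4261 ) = 3^1*29^1*4261^(-1) 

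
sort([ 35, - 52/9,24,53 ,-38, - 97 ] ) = [  -  97, - 38 ,-52/9,24,35, 53 ] 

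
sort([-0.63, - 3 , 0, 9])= [-3, - 0.63,0,  9] 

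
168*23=3864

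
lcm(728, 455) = 3640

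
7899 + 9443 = 17342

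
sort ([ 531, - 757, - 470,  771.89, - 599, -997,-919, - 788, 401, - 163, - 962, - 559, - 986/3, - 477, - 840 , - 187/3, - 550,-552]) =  [ - 997 ,- 962, - 919, - 840, - 788, - 757, - 599, - 559, - 552, - 550,-477, - 470, - 986/3, - 163, - 187/3, 401,531,771.89]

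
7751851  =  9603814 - 1851963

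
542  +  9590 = 10132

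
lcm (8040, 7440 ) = 498480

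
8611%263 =195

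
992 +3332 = 4324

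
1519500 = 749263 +770237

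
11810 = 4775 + 7035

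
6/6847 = 6/6847= 0.00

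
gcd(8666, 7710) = 2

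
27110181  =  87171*311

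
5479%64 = 39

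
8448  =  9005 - 557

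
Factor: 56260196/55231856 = 2^(- 2 )*191^1*211^1*349^1*3451991^( - 1 )= 14065049/13807964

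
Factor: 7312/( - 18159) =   -  2^4*3^(-1 ) * 457^1 * 6053^ (-1 )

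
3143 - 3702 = -559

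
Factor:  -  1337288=-2^3 * 17^1*9833^1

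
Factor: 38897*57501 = 3^2 *97^1*401^1*6389^1 = 2236616397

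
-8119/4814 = -2 + 1509/4814 = -1.69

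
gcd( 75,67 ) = 1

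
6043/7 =6043/7 = 863.29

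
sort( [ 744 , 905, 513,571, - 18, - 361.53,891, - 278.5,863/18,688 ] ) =[-361.53, - 278.5,  -  18, 863/18, 513, 571, 688, 744,891, 905 ] 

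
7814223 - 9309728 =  - 1495505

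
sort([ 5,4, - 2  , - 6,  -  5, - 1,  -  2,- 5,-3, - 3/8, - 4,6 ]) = [-6, - 5, - 5, - 4,  -  3, - 2,- 2, - 1, - 3/8,4,5,6]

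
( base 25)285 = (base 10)1455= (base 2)10110101111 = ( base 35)16k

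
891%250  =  141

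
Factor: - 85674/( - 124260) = 131/190=2^( - 1) * 5^(-1) * 19^( - 1 )*131^1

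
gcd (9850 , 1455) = 5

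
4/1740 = 1/435 = 0.00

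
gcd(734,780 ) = 2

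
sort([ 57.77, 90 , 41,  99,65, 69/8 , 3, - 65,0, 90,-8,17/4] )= [ - 65, - 8,0, 3,17/4,69/8,41 , 57.77, 65,90 , 90  ,  99]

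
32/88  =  4/11  =  0.36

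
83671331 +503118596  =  586789927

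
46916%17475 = 11966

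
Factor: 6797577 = 3^1 * 1297^1*1747^1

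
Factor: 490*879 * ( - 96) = -2^6*3^2*5^1*7^2*293^1 = - 41348160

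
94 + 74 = 168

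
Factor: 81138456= 2^3*3^3*7^1*103^1*521^1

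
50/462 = 25/231 = 0.11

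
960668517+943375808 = 1904044325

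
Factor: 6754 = 2^1*11^1*307^1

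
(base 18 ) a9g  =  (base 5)102133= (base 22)718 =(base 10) 3418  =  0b110101011010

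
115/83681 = 115/83681 = 0.00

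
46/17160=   23/8580 = 0.00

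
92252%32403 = 27446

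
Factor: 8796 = 2^2*3^1*733^1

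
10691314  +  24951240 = 35642554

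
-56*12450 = - 697200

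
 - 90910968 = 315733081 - 406644049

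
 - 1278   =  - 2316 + 1038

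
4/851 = 4/851 = 0.00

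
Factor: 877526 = 2^1*13^1*33751^1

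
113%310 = 113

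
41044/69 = 594 + 58/69 = 594.84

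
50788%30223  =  20565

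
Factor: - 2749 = -2749^1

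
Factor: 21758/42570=3^(-2)*5^( - 1)*23^1 =23/45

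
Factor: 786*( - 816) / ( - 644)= 2^3*3^2 *7^( - 1)*17^1*23^( - 1)*131^1 = 160344/161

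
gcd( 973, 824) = 1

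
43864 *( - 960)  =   - 42109440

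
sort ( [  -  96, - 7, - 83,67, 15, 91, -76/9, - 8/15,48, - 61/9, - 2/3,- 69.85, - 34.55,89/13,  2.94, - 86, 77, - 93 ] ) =[ - 96, - 93,-86, - 83, - 69.85, -34.55,- 76/9, - 7, - 61/9, - 2/3, - 8/15,2.94,89/13,15,48,67,77, 91] 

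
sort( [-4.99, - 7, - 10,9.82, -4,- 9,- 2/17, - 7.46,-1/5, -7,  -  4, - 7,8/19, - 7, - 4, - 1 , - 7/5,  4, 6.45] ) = [-10,  -  9, - 7.46, - 7,  -  7,-7, - 7 , - 4.99, -4, - 4, -4, - 7/5, - 1, - 1/5, - 2/17,8/19,4 , 6.45,9.82 ]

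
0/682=0 = 0.00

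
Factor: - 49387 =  - 13^1*29^1 * 131^1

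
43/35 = 1 + 8/35= 1.23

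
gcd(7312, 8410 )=2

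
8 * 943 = 7544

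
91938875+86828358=178767233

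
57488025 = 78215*735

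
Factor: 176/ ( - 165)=  -  2^4*3^( - 1 )*5^( - 1) = - 16/15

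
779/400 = 779/400=1.95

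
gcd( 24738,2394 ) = 798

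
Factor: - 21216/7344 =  - 26/9=- 2^1*3^( - 2)*13^1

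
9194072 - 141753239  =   - 132559167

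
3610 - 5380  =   - 1770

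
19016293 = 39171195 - 20154902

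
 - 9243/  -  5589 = 1027/621   =  1.65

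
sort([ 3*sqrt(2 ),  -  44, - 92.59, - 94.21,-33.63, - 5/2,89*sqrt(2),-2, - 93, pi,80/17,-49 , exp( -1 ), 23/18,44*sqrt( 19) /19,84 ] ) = [ - 94.21, - 93, - 92.59, - 49, - 44, - 33.63, - 5/2, - 2,exp ( - 1 ),23/18, pi, 3*sqrt( 2),80/17,  44*sqrt( 19 ) /19,84, 89*sqrt(2)]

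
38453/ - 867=-45 + 562/867=- 44.35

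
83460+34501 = 117961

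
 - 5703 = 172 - 5875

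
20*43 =860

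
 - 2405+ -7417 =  - 9822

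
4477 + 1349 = 5826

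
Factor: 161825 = 5^2*6473^1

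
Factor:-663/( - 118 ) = 2^(-1)*3^1 *13^1*17^1*59^(-1) 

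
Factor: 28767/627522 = 43/938= 2^( - 1)*7^( - 1 ) * 43^1 *67^(  -  1)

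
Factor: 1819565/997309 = 5^1*11^1*33083^1 * 997309^( - 1 ) 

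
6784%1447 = 996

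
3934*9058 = 35634172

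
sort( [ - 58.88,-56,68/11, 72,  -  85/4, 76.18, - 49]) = [-58.88, - 56 , - 49,-85/4,68/11,  72, 76.18] 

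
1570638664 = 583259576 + 987379088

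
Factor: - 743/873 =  - 3^( - 2)*97^( - 1 ) * 743^1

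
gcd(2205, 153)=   9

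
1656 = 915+741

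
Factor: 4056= 2^3*3^1*13^2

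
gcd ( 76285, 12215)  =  5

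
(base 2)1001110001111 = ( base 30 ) 5GR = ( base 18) F83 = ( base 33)4JO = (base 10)5007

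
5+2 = 7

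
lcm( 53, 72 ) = 3816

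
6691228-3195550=3495678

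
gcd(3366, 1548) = 18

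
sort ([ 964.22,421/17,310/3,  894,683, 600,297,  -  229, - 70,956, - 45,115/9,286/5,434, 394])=[-229,-70, - 45,115/9,421/17, 286/5,310/3,297,394,434,600,  683 , 894,956,  964.22]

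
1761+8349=10110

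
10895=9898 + 997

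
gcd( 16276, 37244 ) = 4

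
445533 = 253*1761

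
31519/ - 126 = -251+107/126 = - 250.15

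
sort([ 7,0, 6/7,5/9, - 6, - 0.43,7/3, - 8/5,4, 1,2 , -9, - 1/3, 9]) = [ - 9, - 6, - 8/5 , - 0.43, - 1/3, 0, 5/9, 6/7, 1, 2,7/3,4,7, 9]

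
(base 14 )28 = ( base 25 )1B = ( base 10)36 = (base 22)1e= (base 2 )100100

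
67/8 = 8 + 3/8  =  8.38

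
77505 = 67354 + 10151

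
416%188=40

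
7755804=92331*84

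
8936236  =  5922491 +3013745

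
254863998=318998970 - 64134972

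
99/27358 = 99/27358 = 0.00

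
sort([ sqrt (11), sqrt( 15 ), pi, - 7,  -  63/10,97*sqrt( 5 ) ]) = [ - 7, - 63/10,pi,  sqrt( 11), sqrt( 15), 97 * sqrt( 5)]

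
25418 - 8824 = 16594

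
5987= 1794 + 4193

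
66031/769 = 85 + 666/769 = 85.87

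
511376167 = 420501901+90874266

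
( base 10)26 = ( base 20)16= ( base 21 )15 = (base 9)28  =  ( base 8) 32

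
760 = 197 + 563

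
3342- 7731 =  - 4389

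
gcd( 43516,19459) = 11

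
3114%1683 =1431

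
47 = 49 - 2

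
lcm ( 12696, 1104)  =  25392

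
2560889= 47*54487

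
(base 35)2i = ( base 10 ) 88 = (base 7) 154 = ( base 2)1011000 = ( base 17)53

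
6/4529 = 6/4529= 0.00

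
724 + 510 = 1234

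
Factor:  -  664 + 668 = 2^2 = 4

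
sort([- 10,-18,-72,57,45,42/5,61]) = [-72,-18,-10,42/5, 45, 57,  61]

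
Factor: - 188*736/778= - 2^6 * 23^1 *47^1*389^ (-1 ) = - 69184/389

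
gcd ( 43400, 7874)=62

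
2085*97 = 202245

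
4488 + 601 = 5089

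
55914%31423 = 24491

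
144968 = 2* 72484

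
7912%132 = 124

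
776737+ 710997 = 1487734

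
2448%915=618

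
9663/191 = 50 + 113/191 = 50.59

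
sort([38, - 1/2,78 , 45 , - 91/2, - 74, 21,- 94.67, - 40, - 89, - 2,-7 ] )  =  [-94.67, - 89, - 74, - 91/2, - 40, - 7,- 2, - 1/2 , 21 , 38,45  ,  78 ] 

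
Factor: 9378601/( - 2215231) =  - 51517^( - 1)*218107^1=- 218107/51517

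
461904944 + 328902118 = 790807062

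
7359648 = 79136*93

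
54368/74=27184/37=734.70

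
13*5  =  65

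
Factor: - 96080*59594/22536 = -715723940/2817 = - 2^2*3^ (-2 )*5^1*83^1*313^( - 1 )*359^1*1201^1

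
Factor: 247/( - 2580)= - 2^ ( - 2 )*3^( - 1 )*5^( - 1)*13^1*19^1*43^( - 1) 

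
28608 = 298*96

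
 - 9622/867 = - 566/51 = -11.10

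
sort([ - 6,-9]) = [ - 9, - 6]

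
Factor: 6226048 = 2^7*127^1*383^1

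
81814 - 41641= 40173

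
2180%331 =194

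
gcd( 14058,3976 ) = 142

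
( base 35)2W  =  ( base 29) 3f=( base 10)102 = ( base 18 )5c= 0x66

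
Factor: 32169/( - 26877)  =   - 17^(  -  2 ) * 31^(-1) * 10723^1= - 10723/8959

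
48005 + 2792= 50797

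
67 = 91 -24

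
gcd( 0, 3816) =3816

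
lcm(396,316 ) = 31284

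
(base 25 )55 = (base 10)130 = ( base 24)5A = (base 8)202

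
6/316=3/158 = 0.02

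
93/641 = 93/641  =  0.15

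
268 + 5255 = 5523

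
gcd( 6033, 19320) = 3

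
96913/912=96913/912=   106.26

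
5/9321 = 5/9321 = 0.00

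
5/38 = 5/38 = 0.13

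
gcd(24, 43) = 1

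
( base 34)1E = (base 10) 48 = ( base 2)110000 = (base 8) 60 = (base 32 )1g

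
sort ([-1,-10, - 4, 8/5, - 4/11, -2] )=[-10, - 4,-2, - 1, - 4/11,8/5] 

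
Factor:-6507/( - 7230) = 9/10=2^(-1 )*3^2*5^(-1)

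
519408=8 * 64926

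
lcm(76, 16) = 304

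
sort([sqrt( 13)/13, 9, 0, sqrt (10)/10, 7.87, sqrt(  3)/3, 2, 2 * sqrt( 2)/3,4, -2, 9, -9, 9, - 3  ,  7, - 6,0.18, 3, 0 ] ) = [ - 9, - 6, - 3, - 2,0,0, 0.18 , sqrt( 13) /13, sqrt( 10)/10  ,  sqrt( 3) /3,2 *sqrt( 2)/3, 2, 3,4, 7,7.87, 9,9,9 ]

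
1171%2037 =1171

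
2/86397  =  2/86397 = 0.00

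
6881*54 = 371574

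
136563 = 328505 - 191942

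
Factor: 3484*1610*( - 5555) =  - 2^3*5^2 * 7^1*11^1 *13^1*23^1*67^1*101^1=- 31159328200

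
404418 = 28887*14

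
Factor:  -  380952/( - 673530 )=2^2 * 3^1*5^ ( - 1)*37^1*157^( - 1)= 444/785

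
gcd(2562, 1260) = 42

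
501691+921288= 1422979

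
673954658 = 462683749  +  211270909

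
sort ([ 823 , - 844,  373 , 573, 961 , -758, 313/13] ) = [ - 844,-758, 313/13, 373, 573, 823,961]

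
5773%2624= 525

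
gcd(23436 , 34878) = 6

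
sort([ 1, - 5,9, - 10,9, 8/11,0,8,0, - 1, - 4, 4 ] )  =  [ - 10, - 5,-4 ,-1, 0, 0,8/11,1,4 , 8,9, 9 ] 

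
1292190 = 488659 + 803531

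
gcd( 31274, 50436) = 2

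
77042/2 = 38521 = 38521.00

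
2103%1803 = 300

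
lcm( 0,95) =0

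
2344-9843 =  - 7499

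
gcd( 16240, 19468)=4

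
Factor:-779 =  - 19^1*41^1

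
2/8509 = 2/8509 = 0.00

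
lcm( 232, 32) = 928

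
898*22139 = 19880822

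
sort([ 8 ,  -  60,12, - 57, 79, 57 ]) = [ - 60, - 57,8,12,57 , 79] 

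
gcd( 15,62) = 1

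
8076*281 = 2269356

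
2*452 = 904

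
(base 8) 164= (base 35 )3b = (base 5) 431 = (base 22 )56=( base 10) 116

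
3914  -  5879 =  - 1965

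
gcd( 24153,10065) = 3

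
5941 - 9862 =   -  3921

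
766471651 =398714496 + 367757155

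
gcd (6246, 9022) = 694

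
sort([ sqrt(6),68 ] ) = [ sqrt(6 ), 68]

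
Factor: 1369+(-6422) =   -  31^1*163^1 = - 5053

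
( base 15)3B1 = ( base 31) R4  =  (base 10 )841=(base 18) 2ad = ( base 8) 1511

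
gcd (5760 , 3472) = 16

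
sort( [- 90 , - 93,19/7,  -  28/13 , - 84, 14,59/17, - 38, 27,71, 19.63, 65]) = [ - 93, - 90, - 84, - 38, - 28/13, 19/7, 59/17,14, 19.63, 27,65,71] 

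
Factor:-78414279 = -3^1*101^1*137^1*1889^1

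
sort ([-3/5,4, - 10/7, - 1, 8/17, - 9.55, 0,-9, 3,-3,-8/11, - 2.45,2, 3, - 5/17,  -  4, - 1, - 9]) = [ - 9.55, - 9, - 9, - 4, - 3,-2.45, - 10/7, - 1, -1 , - 8/11, - 3/5, - 5/17, 0, 8/17, 2, 3, 3,  4]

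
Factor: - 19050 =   -  2^1*3^1*5^2*127^1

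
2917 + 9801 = 12718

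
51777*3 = 155331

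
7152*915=6544080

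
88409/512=172 + 345/512 = 172.67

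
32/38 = 16/19 = 0.84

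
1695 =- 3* ( - 565) 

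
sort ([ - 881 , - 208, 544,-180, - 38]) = [ - 881, - 208 , - 180, - 38 , 544 ] 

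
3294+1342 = 4636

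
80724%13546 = 12994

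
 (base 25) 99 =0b11101010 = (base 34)6U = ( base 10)234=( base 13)150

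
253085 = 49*5165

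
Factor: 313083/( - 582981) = - 3^1*7^ ( - 1)*17^( -1)*23^(-1)*43^1 * 71^ (-1)*809^1 = - 104361/194327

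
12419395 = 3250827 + 9168568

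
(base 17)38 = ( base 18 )35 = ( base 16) 3B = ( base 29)21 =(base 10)59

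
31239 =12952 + 18287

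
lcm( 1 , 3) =3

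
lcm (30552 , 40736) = 122208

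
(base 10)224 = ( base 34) 6K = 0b11100000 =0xE0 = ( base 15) EE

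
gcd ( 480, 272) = 16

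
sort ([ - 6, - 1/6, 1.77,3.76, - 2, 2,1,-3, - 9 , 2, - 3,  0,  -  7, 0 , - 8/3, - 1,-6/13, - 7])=[ - 9, - 7,-7, - 6,-3, - 3,-8/3, - 2, - 1, - 6/13, - 1/6, 0, 0,1, 1.77,  2, 2,3.76]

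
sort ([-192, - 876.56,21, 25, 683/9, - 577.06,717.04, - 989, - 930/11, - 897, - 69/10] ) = [-989, - 897, - 876.56,-577.06, - 192, - 930/11, - 69/10,  21 , 25, 683/9, 717.04]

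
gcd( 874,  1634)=38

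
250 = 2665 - 2415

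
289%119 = 51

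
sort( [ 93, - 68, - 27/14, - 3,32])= [ - 68, - 3, - 27/14,32, 93]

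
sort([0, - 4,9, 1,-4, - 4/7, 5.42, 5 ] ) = [ - 4, - 4, - 4/7 , 0, 1,  5, 5.42, 9] 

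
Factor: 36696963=3^1*31^1*197^1*2003^1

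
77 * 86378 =6651106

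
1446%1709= 1446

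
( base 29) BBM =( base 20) 13jc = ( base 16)2578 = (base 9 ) 14137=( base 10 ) 9592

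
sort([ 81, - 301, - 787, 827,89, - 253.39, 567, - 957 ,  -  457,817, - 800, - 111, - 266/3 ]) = [ - 957, - 800, - 787,-457, - 301,-253.39,-111,-266/3, 81, 89, 567, 817, 827 ]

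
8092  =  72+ 8020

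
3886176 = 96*40481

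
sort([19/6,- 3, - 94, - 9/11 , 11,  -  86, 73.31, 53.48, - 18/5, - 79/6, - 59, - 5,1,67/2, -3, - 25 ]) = [ - 94, - 86 , - 59, - 25, - 79/6,- 5, - 18/5, - 3, - 3, - 9/11 , 1,19/6,11, 67/2,53.48,73.31]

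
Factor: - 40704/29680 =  - 48/35 = -  2^4*3^1*5^( - 1)*7^( - 1) 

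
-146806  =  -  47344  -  99462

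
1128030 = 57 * 19790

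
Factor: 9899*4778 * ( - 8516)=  - 402784845752= -  2^3*19^1*521^1*2129^1*2389^1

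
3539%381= 110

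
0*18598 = 0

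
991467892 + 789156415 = 1780624307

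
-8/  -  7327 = 8/7327 = 0.00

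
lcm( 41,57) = 2337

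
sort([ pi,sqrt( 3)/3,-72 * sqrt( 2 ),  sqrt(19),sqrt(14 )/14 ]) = [ - 72*sqrt ( 2 ),  sqrt(14 ) /14,sqrt( 3 )/3,pi,sqrt( 19) ]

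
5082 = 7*726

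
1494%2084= 1494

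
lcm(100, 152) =3800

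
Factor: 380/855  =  2^2*3^(-2) = 4/9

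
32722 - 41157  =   - 8435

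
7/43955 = 7/43955 = 0.00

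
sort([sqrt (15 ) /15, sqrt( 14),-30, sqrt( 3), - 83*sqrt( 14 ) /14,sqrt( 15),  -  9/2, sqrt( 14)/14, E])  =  [- 30 , -83*sqrt( 14)/14, - 9/2,sqrt( 15 ) /15,  sqrt( 14)/14,sqrt( 3),E,sqrt(14 )  ,  sqrt( 15) ]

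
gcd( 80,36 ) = 4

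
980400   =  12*81700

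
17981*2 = 35962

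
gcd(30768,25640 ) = 5128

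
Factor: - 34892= -2^2*11^1*13^1 *61^1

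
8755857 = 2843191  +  5912666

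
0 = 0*7039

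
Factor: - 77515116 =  - 2^2*3^1*7^1* 79^1*11681^1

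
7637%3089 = 1459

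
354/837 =118/279 = 0.42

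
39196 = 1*39196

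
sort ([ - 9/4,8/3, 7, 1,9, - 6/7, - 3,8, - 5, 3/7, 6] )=[ - 5, - 3, - 9/4,-6/7, 3/7 , 1,8/3,  6, 7, 8, 9 ] 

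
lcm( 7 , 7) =7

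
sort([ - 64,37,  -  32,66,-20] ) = [ - 64, - 32, - 20,37, 66 ]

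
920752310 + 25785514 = 946537824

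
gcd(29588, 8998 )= 2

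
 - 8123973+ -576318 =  - 8700291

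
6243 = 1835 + 4408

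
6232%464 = 200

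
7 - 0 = 7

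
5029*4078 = 20508262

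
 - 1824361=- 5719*319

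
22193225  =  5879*3775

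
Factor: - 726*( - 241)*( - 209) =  - 36567894= - 2^1*3^1*11^3*19^1*241^1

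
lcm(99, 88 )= 792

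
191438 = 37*5174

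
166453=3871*43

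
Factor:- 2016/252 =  - 8 = -  2^3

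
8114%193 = 8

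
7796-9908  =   - 2112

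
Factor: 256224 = 2^5*3^1*17^1*157^1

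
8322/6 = 1387 = 1387.00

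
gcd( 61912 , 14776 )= 8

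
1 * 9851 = 9851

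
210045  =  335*627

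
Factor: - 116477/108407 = - 13^(  -  1) * 31^ ( - 1 ) * 433^1 = -433/403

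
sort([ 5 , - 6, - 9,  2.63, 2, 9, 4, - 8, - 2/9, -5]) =[ - 9, - 8, - 6, - 5, - 2/9,2 , 2.63, 4, 5, 9]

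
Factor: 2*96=2^6*3^1  =  192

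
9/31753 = 9/31753= 0.00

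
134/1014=67/507 = 0.13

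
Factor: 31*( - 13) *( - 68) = 27404 =2^2  *13^1*17^1*31^1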